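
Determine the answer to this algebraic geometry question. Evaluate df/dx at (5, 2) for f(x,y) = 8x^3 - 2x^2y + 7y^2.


df/dx = 3*8*x^2 + 2*(-2)*x^1*y
At (5,2): 3*8*5^2 + 2*(-2)*5^1*2
= 600 - 40
= 560

560


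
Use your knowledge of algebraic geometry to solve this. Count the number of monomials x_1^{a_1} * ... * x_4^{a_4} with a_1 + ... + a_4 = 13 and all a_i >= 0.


The number of degree-13 monomials in 4 variables is C(d+n-1, n-1).
= C(13+4-1, 4-1) = C(16, 3)
= 560

560


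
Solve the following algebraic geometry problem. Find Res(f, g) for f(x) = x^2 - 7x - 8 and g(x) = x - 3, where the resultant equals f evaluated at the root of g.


For Res(f, x - c), we evaluate f at x = c.
f(3) = 3^2 - 7*3 - 8
= 9 - 21 - 8
= -12 - 8 = -20
Res(f, g) = -20

-20


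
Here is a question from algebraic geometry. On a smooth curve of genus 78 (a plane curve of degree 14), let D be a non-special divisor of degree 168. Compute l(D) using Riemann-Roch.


First, compute the genus of a smooth plane curve of degree 14:
g = (d-1)(d-2)/2 = (14-1)(14-2)/2 = 78
For a non-special divisor D (i.e., h^1(D) = 0), Riemann-Roch gives:
l(D) = deg(D) - g + 1
Since deg(D) = 168 >= 2g - 1 = 155, D is non-special.
l(D) = 168 - 78 + 1 = 91

91


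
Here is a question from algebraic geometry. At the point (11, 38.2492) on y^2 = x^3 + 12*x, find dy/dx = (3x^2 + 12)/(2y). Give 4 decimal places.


Using implicit differentiation of y^2 = x^3 + 12*x:
2y * dy/dx = 3x^2 + 12
dy/dx = (3x^2 + 12)/(2y)
Numerator: 3*11^2 + 12 = 375
Denominator: 2*38.2492 = 76.4984
dy/dx = 375/76.4984 = 4.9021

4.9021


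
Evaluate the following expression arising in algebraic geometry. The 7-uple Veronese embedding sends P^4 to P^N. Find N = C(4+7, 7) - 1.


The Veronese embedding v_d: P^n -> P^N maps each point to all
degree-d monomials in n+1 homogeneous coordinates.
N = C(n+d, d) - 1
N = C(4+7, 7) - 1
N = C(11, 7) - 1
C(11, 7) = 330
N = 330 - 1 = 329

329


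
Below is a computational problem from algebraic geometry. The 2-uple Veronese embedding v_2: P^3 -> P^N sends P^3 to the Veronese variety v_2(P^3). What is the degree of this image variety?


The Veronese variety v_2(P^3) has degree d^r.
d^r = 2^3 = 8

8


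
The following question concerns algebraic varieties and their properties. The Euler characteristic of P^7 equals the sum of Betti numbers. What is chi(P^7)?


The complex projective space P^7 has one cell in each even real dimension 0, 2, ..., 14.
The cohomology groups are H^{2k}(P^7) = Z for k = 0,...,7, and 0 otherwise.
Euler characteristic = sum of Betti numbers = 1 per even-dimensional cohomology group.
chi(P^7) = 7 + 1 = 8

8


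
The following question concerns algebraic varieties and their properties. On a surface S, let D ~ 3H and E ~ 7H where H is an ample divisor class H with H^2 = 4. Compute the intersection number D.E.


Using bilinearity of the intersection pairing on a surface S:
(aH).(bH) = ab * (H.H)
We have H^2 = 4.
D.E = (3H).(7H) = 3*7*4
= 21*4
= 84

84


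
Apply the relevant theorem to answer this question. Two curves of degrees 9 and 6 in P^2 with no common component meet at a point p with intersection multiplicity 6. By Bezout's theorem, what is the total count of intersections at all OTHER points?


By Bezout's theorem, the total intersection number is d1 * d2.
Total = 9 * 6 = 54
Intersection multiplicity at p = 6
Remaining intersections = 54 - 6 = 48

48


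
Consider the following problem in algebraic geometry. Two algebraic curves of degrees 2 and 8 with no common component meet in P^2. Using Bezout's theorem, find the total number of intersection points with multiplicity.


Bezout's theorem states the intersection count equals the product of degrees.
Intersection count = 2 * 8 = 16

16


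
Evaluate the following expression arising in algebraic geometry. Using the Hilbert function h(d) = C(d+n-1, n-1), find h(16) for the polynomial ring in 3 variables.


The Hilbert function for the polynomial ring in 3 variables is:
h(d) = C(d+n-1, n-1)
h(16) = C(16+3-1, 3-1) = C(18, 2)
= 18! / (2! * 16!)
= 153

153


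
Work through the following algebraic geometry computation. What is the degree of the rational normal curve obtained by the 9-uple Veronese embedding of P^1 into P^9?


The rational normal curve in P^9 is the image of P^1 under the 9-uple Veronese.
A general hyperplane in P^9 pulls back to a degree-9 form on P^1, which has 9 zeros,
so the curve meets a general hyperplane in 9 points. Degree = 9.

9


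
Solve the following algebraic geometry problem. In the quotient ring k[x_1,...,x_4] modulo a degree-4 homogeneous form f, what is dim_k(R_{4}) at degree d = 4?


For R = k[x_1,...,x_n]/(f) with f homogeneous of degree e:
The Hilbert series is (1 - t^e)/(1 - t)^n.
So h(d) = C(d+n-1, n-1) - C(d-e+n-1, n-1) for d >= e.
With n=4, e=4, d=4:
C(4+4-1, 4-1) = C(7, 3) = 35
C(4-4+4-1, 4-1) = C(3, 3) = 1
h(4) = 35 - 1 = 34

34


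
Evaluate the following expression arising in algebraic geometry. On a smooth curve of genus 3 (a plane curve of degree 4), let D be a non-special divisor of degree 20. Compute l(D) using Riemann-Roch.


First, compute the genus of a smooth plane curve of degree 4:
g = (d-1)(d-2)/2 = (4-1)(4-2)/2 = 3
For a non-special divisor D (i.e., h^1(D) = 0), Riemann-Roch gives:
l(D) = deg(D) - g + 1
Since deg(D) = 20 >= 2g - 1 = 5, D is non-special.
l(D) = 20 - 3 + 1 = 18

18


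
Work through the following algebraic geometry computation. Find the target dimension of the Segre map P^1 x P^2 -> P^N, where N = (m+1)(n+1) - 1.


The Segre embedding maps P^m x P^n into P^N via
all products of coordinates from each factor.
N = (m+1)(n+1) - 1
N = (1+1)(2+1) - 1
N = 2*3 - 1
N = 6 - 1 = 5

5


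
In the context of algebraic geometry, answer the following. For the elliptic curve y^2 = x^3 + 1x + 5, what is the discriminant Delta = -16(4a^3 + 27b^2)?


Compute each component:
4a^3 = 4*1^3 = 4*1 = 4
27b^2 = 27*5^2 = 27*25 = 675
4a^3 + 27b^2 = 4 + 675 = 679
Delta = -16*679 = -10864

-10864


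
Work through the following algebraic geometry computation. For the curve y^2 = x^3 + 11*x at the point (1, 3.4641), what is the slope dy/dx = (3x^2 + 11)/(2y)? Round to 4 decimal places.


Using implicit differentiation of y^2 = x^3 + 11*x:
2y * dy/dx = 3x^2 + 11
dy/dx = (3x^2 + 11)/(2y)
Numerator: 3*1^2 + 11 = 14
Denominator: 2*3.4641 = 6.9282
dy/dx = 14/6.9282 = 2.0207

2.0207


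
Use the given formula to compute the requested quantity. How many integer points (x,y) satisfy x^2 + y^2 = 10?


Systematically check integer values of x where x^2 <= 10.
For each valid x, check if 10 - x^2 is a perfect square.
x=1: 10 - 1 = 9, sqrt = 3 (valid)
x=3: 10 - 9 = 1, sqrt = 1 (valid)
Total integer solutions found: 8

8


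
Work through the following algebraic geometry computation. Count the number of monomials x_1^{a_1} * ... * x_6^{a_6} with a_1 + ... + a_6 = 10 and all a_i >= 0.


The number of degree-10 monomials in 6 variables is C(d+n-1, n-1).
= C(10+6-1, 6-1) = C(15, 5)
= 3003

3003


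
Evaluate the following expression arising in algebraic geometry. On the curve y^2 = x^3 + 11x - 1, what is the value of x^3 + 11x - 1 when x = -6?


Compute x^3 + 11x - 1 at x = -6:
x^3 = (-6)^3 = -216
11*x = 11*(-6) = -66
Sum: -216 - 66 - 1 = -283

-283


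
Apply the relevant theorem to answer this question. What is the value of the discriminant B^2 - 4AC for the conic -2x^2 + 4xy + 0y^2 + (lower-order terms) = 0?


The discriminant of a conic Ax^2 + Bxy + Cy^2 + ... = 0 is B^2 - 4AC.
B^2 = 4^2 = 16
4AC = 4*(-2)*0 = 0
Discriminant = 16 + 0 = 16

16


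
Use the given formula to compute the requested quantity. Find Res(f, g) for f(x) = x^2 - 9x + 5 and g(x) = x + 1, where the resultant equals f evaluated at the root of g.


For Res(f, x - c), we evaluate f at x = c.
f(-1) = (-1)^2 - 9*(-1) + 5
= 1 + 9 + 5
= 10 + 5 = 15
Res(f, g) = 15

15


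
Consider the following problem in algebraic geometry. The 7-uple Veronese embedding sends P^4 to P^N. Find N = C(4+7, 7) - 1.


The Veronese embedding v_d: P^n -> P^N maps each point to all
degree-d monomials in n+1 homogeneous coordinates.
N = C(n+d, d) - 1
N = C(4+7, 7) - 1
N = C(11, 7) - 1
C(11, 7) = 330
N = 330 - 1 = 329

329


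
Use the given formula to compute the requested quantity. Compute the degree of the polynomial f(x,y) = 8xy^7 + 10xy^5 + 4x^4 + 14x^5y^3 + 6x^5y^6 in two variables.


Examine each term for its total degree (sum of exponents).
  Term '8xy^7' has total degree 1+7 = 8.
  Term '10xy^5' has total degree 1+5 = 6.
  Term '4x^4' has total degree 4+0 = 4.
  Term '14x^5y^3' has total degree 5+3 = 8.
  Term '6x^5y^6' has total degree 5+6 = 11.
The maximum total degree among all terms is 11.

11


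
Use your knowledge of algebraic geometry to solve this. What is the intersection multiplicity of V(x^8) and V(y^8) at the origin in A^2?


The intersection multiplicity of V(x^a) and V(y^b) at the origin is:
I(O; V(x^8), V(y^8)) = dim_k(k[x,y]/(x^8, y^8))
A basis for k[x,y]/(x^8, y^8) is the set of monomials x^i * y^j
where 0 <= i < 8 and 0 <= j < 8.
The number of such monomials is 8 * 8 = 64

64


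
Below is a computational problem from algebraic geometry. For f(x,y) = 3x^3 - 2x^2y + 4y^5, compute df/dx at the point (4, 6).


df/dx = 3*3*x^2 + 2*(-2)*x^1*y
At (4,6): 3*3*4^2 + 2*(-2)*4^1*6
= 144 - 96
= 48

48


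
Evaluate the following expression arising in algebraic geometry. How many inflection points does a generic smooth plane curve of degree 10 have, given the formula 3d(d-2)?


For a general smooth plane curve C of degree d, the inflection points are
the intersection of C with its Hessian curve, which has degree 3(d-2).
By Bezout, the total intersection number is d * 3(d-2) = 10 * 24 = 240.
For a general curve every flex is ordinary, so each contributes
multiplicity 1 to C·Hess(C), and the number of distinct inflection
points is 3d(d-2).
Inflection points = 3*10*(10-2) = 3*10*8 = 240

240


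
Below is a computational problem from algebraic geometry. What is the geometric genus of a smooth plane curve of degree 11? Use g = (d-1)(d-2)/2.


Using the genus formula for smooth plane curves:
g = (d-1)(d-2)/2
g = (11-1)(11-2)/2
g = 10*9/2
g = 90/2 = 45

45


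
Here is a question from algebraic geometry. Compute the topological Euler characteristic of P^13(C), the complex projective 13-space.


The complex projective space P^13 has one cell in each even real dimension 0, 2, ..., 26.
The cohomology groups are H^{2k}(P^13) = Z for k = 0,...,13, and 0 otherwise.
Euler characteristic = sum of Betti numbers = 1 per even-dimensional cohomology group.
chi(P^13) = 13 + 1 = 14

14


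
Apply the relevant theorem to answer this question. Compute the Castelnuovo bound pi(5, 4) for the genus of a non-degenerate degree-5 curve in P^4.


Castelnuovo's bound: write d - 1 = m(r-1) + epsilon with 0 <= epsilon < r-1.
d - 1 = 5 - 1 = 4
r - 1 = 4 - 1 = 3
4 = 1*3 + 1, so m = 1, epsilon = 1
pi(d, r) = m(m-1)(r-1)/2 + m*epsilon
= 1*0*3/2 + 1*1
= 0/2 + 1
= 0 + 1 = 1

1


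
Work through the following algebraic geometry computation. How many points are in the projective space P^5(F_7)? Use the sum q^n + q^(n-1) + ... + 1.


P^5(F_7) has (q^(n+1) - 1)/(q - 1) points.
= 7^5 + 7^4 + 7^3 + 7^2 + 7^1 + 7^0
= 16807 + 2401 + 343 + 49 + 7 + 1
= 19608

19608


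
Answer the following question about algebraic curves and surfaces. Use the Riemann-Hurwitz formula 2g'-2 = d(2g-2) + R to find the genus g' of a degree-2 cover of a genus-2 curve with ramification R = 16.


Riemann-Hurwitz formula: 2g' - 2 = d(2g - 2) + R
Given: d = 2, g = 2, R = 16
2g' - 2 = 2*(2*2 - 2) + 16
2g' - 2 = 2*2 + 16
2g' - 2 = 4 + 16 = 20
2g' = 22
g' = 11

11


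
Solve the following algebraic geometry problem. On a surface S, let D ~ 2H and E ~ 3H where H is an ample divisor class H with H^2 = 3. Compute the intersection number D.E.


Using bilinearity of the intersection pairing on a surface S:
(aH).(bH) = ab * (H.H)
We have H^2 = 3.
D.E = (2H).(3H) = 2*3*3
= 6*3
= 18

18


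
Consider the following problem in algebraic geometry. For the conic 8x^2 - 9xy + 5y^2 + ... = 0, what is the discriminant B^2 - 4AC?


The discriminant of a conic Ax^2 + Bxy + Cy^2 + ... = 0 is B^2 - 4AC.
B^2 = (-9)^2 = 81
4AC = 4*8*5 = 160
Discriminant = 81 - 160 = -79

-79


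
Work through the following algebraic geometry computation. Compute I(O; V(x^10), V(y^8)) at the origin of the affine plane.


The intersection multiplicity of V(x^a) and V(y^b) at the origin is:
I(O; V(x^10), V(y^8)) = dim_k(k[x,y]/(x^10, y^8))
A basis for k[x,y]/(x^10, y^8) is the set of monomials x^i * y^j
where 0 <= i < 10 and 0 <= j < 8.
The number of such monomials is 10 * 8 = 80

80


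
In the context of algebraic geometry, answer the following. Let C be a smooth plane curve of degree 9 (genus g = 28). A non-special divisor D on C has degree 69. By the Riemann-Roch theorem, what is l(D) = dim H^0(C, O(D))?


First, compute the genus of a smooth plane curve of degree 9:
g = (d-1)(d-2)/2 = (9-1)(9-2)/2 = 28
For a non-special divisor D (i.e., h^1(D) = 0), Riemann-Roch gives:
l(D) = deg(D) - g + 1
Since deg(D) = 69 >= 2g - 1 = 55, D is non-special.
l(D) = 69 - 28 + 1 = 42

42


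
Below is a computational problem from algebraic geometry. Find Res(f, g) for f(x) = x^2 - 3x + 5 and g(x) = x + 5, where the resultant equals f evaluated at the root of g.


For Res(f, x - c), we evaluate f at x = c.
f(-5) = (-5)^2 - 3*(-5) + 5
= 25 + 15 + 5
= 40 + 5 = 45
Res(f, g) = 45

45


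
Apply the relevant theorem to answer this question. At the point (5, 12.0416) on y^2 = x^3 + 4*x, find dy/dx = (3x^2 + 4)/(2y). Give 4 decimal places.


Using implicit differentiation of y^2 = x^3 + 4*x:
2y * dy/dx = 3x^2 + 4
dy/dx = (3x^2 + 4)/(2y)
Numerator: 3*5^2 + 4 = 79
Denominator: 2*12.0416 = 24.0832
dy/dx = 79/24.0832 = 3.2803

3.2803


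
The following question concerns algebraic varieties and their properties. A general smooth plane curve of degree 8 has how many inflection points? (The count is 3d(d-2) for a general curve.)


For a general smooth plane curve C of degree d, the inflection points are
the intersection of C with its Hessian curve, which has degree 3(d-2).
By Bezout, the total intersection number is d * 3(d-2) = 8 * 18 = 144.
For a general curve every flex is ordinary, so each contributes
multiplicity 1 to C·Hess(C), and the number of distinct inflection
points is 3d(d-2).
Inflection points = 3*8*(8-2) = 3*8*6 = 144

144


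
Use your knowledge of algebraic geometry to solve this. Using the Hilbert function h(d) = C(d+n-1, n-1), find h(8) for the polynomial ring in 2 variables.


The Hilbert function for the polynomial ring in 2 variables is:
h(d) = C(d+n-1, n-1)
h(8) = C(8+2-1, 2-1) = C(9, 1)
= 9! / (1! * 8!)
= 9

9


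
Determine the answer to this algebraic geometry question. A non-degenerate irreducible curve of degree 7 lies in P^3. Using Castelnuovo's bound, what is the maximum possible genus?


Castelnuovo's bound: write d - 1 = m(r-1) + epsilon with 0 <= epsilon < r-1.
d - 1 = 7 - 1 = 6
r - 1 = 3 - 1 = 2
6 = 3*2 + 0, so m = 3, epsilon = 0
pi(d, r) = m(m-1)(r-1)/2 + m*epsilon
= 3*2*2/2 + 3*0
= 12/2 + 0
= 6 + 0 = 6

6


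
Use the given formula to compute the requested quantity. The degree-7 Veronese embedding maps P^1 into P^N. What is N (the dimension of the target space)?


The Veronese embedding v_d: P^n -> P^N maps each point to all
degree-d monomials in n+1 homogeneous coordinates.
N = C(n+d, d) - 1
N = C(1+7, 7) - 1
N = C(8, 7) - 1
C(8, 7) = 8
N = 8 - 1 = 7

7


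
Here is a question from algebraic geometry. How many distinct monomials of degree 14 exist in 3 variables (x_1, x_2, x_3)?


The number of degree-14 monomials in 3 variables is C(d+n-1, n-1).
= C(14+3-1, 3-1) = C(16, 2)
= 120

120


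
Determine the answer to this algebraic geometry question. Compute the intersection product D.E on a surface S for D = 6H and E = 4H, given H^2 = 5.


Using bilinearity of the intersection pairing on a surface S:
(aH).(bH) = ab * (H.H)
We have H^2 = 5.
D.E = (6H).(4H) = 6*4*5
= 24*5
= 120

120


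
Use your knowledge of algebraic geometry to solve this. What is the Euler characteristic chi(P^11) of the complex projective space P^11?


The complex projective space P^11 has one cell in each even real dimension 0, 2, ..., 22.
The cohomology groups are H^{2k}(P^11) = Z for k = 0,...,11, and 0 otherwise.
Euler characteristic = sum of Betti numbers = 1 per even-dimensional cohomology group.
chi(P^11) = 11 + 1 = 12

12


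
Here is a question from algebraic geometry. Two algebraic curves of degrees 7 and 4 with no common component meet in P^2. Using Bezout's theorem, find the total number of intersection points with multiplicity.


Bezout's theorem states the intersection count equals the product of degrees.
Intersection count = 7 * 4 = 28

28


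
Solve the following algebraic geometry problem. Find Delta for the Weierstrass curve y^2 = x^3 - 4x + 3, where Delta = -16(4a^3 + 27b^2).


Compute each component:
4a^3 = 4*(-4)^3 = 4*(-64) = -256
27b^2 = 27*3^2 = 27*9 = 243
4a^3 + 27b^2 = -256 + 243 = -13
Delta = -16*(-13) = 208

208


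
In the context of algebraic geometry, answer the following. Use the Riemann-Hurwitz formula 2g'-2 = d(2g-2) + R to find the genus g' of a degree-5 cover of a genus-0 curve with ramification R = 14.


Riemann-Hurwitz formula: 2g' - 2 = d(2g - 2) + R
Given: d = 5, g = 0, R = 14
2g' - 2 = 5*(2*0 - 2) + 14
2g' - 2 = 5*(-2) + 14
2g' - 2 = -10 + 14 = 4
2g' = 6
g' = 3

3


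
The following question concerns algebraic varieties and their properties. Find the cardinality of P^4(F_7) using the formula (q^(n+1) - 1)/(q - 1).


P^4(F_7) has (q^(n+1) - 1)/(q - 1) points.
= 7^4 + 7^3 + 7^2 + 7^1 + 7^0
= 2401 + 343 + 49 + 7 + 1
= 2801

2801


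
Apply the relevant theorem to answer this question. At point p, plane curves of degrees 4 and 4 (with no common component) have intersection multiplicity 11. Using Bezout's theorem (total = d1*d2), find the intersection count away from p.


By Bezout's theorem, the total intersection number is d1 * d2.
Total = 4 * 4 = 16
Intersection multiplicity at p = 11
Remaining intersections = 16 - 11 = 5

5


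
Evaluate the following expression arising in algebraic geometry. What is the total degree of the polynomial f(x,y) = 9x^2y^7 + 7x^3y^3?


Examine each term for its total degree (sum of exponents).
  Term '9x^2y^7' has total degree 2+7 = 9.
  Term '7x^3y^3' has total degree 3+3 = 6.
The maximum total degree among all terms is 9.

9


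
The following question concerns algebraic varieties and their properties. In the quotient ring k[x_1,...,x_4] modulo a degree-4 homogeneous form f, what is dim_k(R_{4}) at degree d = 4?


For R = k[x_1,...,x_n]/(f) with f homogeneous of degree e:
The Hilbert series is (1 - t^e)/(1 - t)^n.
So h(d) = C(d+n-1, n-1) - C(d-e+n-1, n-1) for d >= e.
With n=4, e=4, d=4:
C(4+4-1, 4-1) = C(7, 3) = 35
C(4-4+4-1, 4-1) = C(3, 3) = 1
h(4) = 35 - 1 = 34

34


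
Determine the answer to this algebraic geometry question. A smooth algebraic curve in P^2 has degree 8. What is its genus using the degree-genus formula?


Using the genus formula for smooth plane curves:
g = (d-1)(d-2)/2
g = (8-1)(8-2)/2
g = 7*6/2
g = 42/2 = 21

21


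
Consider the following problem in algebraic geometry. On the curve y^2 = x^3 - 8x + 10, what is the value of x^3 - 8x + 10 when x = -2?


Compute x^3 - 8x + 10 at x = -2:
x^3 = (-2)^3 = -8
(-8)*x = (-8)*(-2) = 16
Sum: -8 + 16 + 10 = 18

18


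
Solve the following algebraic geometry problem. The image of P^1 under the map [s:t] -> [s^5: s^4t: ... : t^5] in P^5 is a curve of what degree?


The rational normal curve in P^5 is the image of P^1 under the 5-uple Veronese.
A general hyperplane in P^5 pulls back to a degree-5 form on P^1, which has 5 zeros,
so the curve meets a general hyperplane in 5 points. Degree = 5.

5


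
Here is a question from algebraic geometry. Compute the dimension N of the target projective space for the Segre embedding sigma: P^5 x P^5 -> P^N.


The Segre embedding maps P^m x P^n into P^N via
all products of coordinates from each factor.
N = (m+1)(n+1) - 1
N = (5+1)(5+1) - 1
N = 6*6 - 1
N = 36 - 1 = 35

35


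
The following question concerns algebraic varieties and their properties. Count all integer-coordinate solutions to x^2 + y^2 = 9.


Systematically check integer values of x where x^2 <= 9.
For each valid x, check if 9 - x^2 is a perfect square.
x=0: 9 - 0 = 9, sqrt = 3 (valid)
x=3: 9 - 9 = 0, sqrt = 0 (valid)
Total integer solutions found: 4

4


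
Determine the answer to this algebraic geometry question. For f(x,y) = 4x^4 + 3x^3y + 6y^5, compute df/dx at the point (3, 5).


df/dx = 4*4*x^3 + 3*3*x^2*y
At (3,5): 4*4*3^3 + 3*3*3^2*5
= 432 + 405
= 837

837


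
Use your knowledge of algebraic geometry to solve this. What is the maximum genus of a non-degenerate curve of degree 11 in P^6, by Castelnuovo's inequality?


Castelnuovo's bound: write d - 1 = m(r-1) + epsilon with 0 <= epsilon < r-1.
d - 1 = 11 - 1 = 10
r - 1 = 6 - 1 = 5
10 = 2*5 + 0, so m = 2, epsilon = 0
pi(d, r) = m(m-1)(r-1)/2 + m*epsilon
= 2*1*5/2 + 2*0
= 10/2 + 0
= 5 + 0 = 5

5


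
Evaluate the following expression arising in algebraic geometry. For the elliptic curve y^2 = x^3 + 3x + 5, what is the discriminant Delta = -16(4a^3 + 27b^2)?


Compute each component:
4a^3 = 4*3^3 = 4*27 = 108
27b^2 = 27*5^2 = 27*25 = 675
4a^3 + 27b^2 = 108 + 675 = 783
Delta = -16*783 = -12528

-12528


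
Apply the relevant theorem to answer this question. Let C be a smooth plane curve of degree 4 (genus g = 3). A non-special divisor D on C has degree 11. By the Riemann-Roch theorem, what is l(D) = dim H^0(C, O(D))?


First, compute the genus of a smooth plane curve of degree 4:
g = (d-1)(d-2)/2 = (4-1)(4-2)/2 = 3
For a non-special divisor D (i.e., h^1(D) = 0), Riemann-Roch gives:
l(D) = deg(D) - g + 1
Since deg(D) = 11 >= 2g - 1 = 5, D is non-special.
l(D) = 11 - 3 + 1 = 9

9


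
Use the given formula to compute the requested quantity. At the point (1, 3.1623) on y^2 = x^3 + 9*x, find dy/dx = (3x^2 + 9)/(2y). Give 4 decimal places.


Using implicit differentiation of y^2 = x^3 + 9*x:
2y * dy/dx = 3x^2 + 9
dy/dx = (3x^2 + 9)/(2y)
Numerator: 3*1^2 + 9 = 12
Denominator: 2*3.1623 = 6.3246
dy/dx = 12/6.3246 = 1.8974

1.8974


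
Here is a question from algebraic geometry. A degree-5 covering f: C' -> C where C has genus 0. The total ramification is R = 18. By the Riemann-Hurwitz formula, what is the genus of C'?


Riemann-Hurwitz formula: 2g' - 2 = d(2g - 2) + R
Given: d = 5, g = 0, R = 18
2g' - 2 = 5*(2*0 - 2) + 18
2g' - 2 = 5*(-2) + 18
2g' - 2 = -10 + 18 = 8
2g' = 10
g' = 5

5


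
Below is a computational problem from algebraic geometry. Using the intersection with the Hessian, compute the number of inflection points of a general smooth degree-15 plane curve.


For a general smooth plane curve C of degree d, the inflection points are
the intersection of C with its Hessian curve, which has degree 3(d-2).
By Bezout, the total intersection number is d * 3(d-2) = 15 * 39 = 585.
For a general curve every flex is ordinary, so each contributes
multiplicity 1 to C·Hess(C), and the number of distinct inflection
points is 3d(d-2).
Inflection points = 3*15*(15-2) = 3*15*13 = 585

585


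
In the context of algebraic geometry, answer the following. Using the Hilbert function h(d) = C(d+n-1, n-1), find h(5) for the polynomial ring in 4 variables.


The Hilbert function for the polynomial ring in 4 variables is:
h(d) = C(d+n-1, n-1)
h(5) = C(5+4-1, 4-1) = C(8, 3)
= 8! / (3! * 5!)
= 56

56


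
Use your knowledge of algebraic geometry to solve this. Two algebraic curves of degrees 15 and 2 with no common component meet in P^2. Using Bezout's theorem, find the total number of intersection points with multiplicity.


Bezout's theorem states the intersection count equals the product of degrees.
Intersection count = 15 * 2 = 30

30


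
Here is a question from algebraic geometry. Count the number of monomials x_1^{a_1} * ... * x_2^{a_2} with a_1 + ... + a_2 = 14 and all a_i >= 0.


The number of degree-14 monomials in 2 variables is C(d+n-1, n-1).
= C(14+2-1, 2-1) = C(15, 1)
= 15

15


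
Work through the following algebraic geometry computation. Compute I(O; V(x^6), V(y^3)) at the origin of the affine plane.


The intersection multiplicity of V(x^a) and V(y^b) at the origin is:
I(O; V(x^6), V(y^3)) = dim_k(k[x,y]/(x^6, y^3))
A basis for k[x,y]/(x^6, y^3) is the set of monomials x^i * y^j
where 0 <= i < 6 and 0 <= j < 3.
The number of such monomials is 6 * 3 = 18

18


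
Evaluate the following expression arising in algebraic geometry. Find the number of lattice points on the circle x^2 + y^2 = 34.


Systematically check integer values of x where x^2 <= 34.
For each valid x, check if 34 - x^2 is a perfect square.
x=3: 34 - 9 = 25, sqrt = 5 (valid)
x=5: 34 - 25 = 9, sqrt = 3 (valid)
Total integer solutions found: 8

8


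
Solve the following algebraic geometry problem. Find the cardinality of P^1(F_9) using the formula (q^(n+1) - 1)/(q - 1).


P^1(F_9) has (q^(n+1) - 1)/(q - 1) points.
= 9^1 + 9^0
= 9 + 1
= 10

10


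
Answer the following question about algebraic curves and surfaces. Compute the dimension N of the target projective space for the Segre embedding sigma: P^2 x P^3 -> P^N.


The Segre embedding maps P^m x P^n into P^N via
all products of coordinates from each factor.
N = (m+1)(n+1) - 1
N = (2+1)(3+1) - 1
N = 3*4 - 1
N = 12 - 1 = 11

11


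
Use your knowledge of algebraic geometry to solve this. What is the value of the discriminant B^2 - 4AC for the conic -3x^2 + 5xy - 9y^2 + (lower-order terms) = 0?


The discriminant of a conic Ax^2 + Bxy + Cy^2 + ... = 0 is B^2 - 4AC.
B^2 = 5^2 = 25
4AC = 4*(-3)*(-9) = 108
Discriminant = 25 - 108 = -83

-83


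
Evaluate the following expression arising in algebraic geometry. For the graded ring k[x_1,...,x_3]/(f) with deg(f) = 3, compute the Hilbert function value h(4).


For R = k[x_1,...,x_n]/(f) with f homogeneous of degree e:
The Hilbert series is (1 - t^e)/(1 - t)^n.
So h(d) = C(d+n-1, n-1) - C(d-e+n-1, n-1) for d >= e.
With n=3, e=3, d=4:
C(4+3-1, 3-1) = C(6, 2) = 15
C(4-3+3-1, 3-1) = C(3, 2) = 3
h(4) = 15 - 3 = 12

12


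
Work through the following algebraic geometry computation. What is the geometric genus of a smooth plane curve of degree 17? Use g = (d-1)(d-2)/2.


Using the genus formula for smooth plane curves:
g = (d-1)(d-2)/2
g = (17-1)(17-2)/2
g = 16*15/2
g = 240/2 = 120

120


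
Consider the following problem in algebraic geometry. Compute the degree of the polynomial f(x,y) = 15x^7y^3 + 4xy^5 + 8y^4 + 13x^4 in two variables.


Examine each term for its total degree (sum of exponents).
  Term '15x^7y^3' has total degree 7+3 = 10.
  Term '4xy^5' has total degree 1+5 = 6.
  Term '8y^4' has total degree 0+4 = 4.
  Term '13x^4' has total degree 4+0 = 4.
The maximum total degree among all terms is 10.

10


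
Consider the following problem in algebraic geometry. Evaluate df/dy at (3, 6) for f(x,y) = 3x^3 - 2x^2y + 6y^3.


df/dy = (-2)*x^2 + 3*6*y^2
At (3,6): (-2)*3^2 + 3*6*6^2
= -18 + 648
= 630

630


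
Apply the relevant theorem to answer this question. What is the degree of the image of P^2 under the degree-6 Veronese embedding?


The Veronese variety v_6(P^2) has degree d^r.
d^r = 6^2 = 36

36


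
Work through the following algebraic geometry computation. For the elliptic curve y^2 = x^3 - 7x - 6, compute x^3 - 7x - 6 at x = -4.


Compute x^3 - 7x - 6 at x = -4:
x^3 = (-4)^3 = -64
(-7)*x = (-7)*(-4) = 28
Sum: -64 + 28 - 6 = -42

-42


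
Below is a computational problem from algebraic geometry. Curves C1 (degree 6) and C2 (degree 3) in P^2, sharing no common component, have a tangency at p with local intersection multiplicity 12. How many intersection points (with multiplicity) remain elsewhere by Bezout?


By Bezout's theorem, the total intersection number is d1 * d2.
Total = 6 * 3 = 18
Intersection multiplicity at p = 12
Remaining intersections = 18 - 12 = 6

6


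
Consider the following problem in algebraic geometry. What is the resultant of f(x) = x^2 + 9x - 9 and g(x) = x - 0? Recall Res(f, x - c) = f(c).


For Res(f, x - c), we evaluate f at x = c.
f(0) = 0^2 + 9*0 - 9
= 0 + 0 - 9
= 0 - 9 = -9
Res(f, g) = -9

-9


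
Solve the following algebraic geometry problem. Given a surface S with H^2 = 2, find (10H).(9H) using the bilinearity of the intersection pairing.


Using bilinearity of the intersection pairing on a surface S:
(aH).(bH) = ab * (H.H)
We have H^2 = 2.
D.E = (10H).(9H) = 10*9*2
= 90*2
= 180

180


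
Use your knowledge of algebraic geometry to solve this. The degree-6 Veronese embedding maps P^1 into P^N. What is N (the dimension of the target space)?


The Veronese embedding v_d: P^n -> P^N maps each point to all
degree-d monomials in n+1 homogeneous coordinates.
N = C(n+d, d) - 1
N = C(1+6, 6) - 1
N = C(7, 6) - 1
C(7, 6) = 7
N = 7 - 1 = 6

6


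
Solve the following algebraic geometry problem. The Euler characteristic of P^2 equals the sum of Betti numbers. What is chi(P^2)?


The complex projective space P^2 has one cell in each even real dimension 0, 2, ..., 4.
The cohomology groups are H^{2k}(P^2) = Z for k = 0,...,2, and 0 otherwise.
Euler characteristic = sum of Betti numbers = 1 per even-dimensional cohomology group.
chi(P^2) = 2 + 1 = 3

3


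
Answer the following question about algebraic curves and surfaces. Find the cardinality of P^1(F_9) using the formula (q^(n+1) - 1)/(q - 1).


P^1(F_9) has (q^(n+1) - 1)/(q - 1) points.
= 9^1 + 9^0
= 9 + 1
= 10

10


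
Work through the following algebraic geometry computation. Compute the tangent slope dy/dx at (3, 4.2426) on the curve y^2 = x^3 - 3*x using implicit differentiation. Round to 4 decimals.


Using implicit differentiation of y^2 = x^3 - 3*x:
2y * dy/dx = 3x^2 - 3
dy/dx = (3x^2 - 3)/(2y)
Numerator: 3*3^2 - 3 = 24
Denominator: 2*4.2426 = 8.4852
dy/dx = 24/8.4852 = 2.8285

2.8285


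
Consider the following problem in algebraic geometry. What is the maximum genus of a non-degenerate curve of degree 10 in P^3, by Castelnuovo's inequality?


Castelnuovo's bound: write d - 1 = m(r-1) + epsilon with 0 <= epsilon < r-1.
d - 1 = 10 - 1 = 9
r - 1 = 3 - 1 = 2
9 = 4*2 + 1, so m = 4, epsilon = 1
pi(d, r) = m(m-1)(r-1)/2 + m*epsilon
= 4*3*2/2 + 4*1
= 24/2 + 4
= 12 + 4 = 16

16


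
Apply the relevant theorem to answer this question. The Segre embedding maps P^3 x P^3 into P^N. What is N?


The Segre embedding maps P^m x P^n into P^N via
all products of coordinates from each factor.
N = (m+1)(n+1) - 1
N = (3+1)(3+1) - 1
N = 4*4 - 1
N = 16 - 1 = 15

15


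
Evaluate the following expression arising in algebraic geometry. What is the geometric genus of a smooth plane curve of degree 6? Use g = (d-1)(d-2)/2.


Using the genus formula for smooth plane curves:
g = (d-1)(d-2)/2
g = (6-1)(6-2)/2
g = 5*4/2
g = 20/2 = 10

10


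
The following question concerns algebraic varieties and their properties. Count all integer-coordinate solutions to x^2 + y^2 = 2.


Systematically check integer values of x where x^2 <= 2.
For each valid x, check if 2 - x^2 is a perfect square.
x=1: 2 - 1 = 1, sqrt = 1 (valid)
Total integer solutions found: 4

4


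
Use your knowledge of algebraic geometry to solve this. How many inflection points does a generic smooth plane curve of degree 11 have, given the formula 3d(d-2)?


For a general smooth plane curve C of degree d, the inflection points are
the intersection of C with its Hessian curve, which has degree 3(d-2).
By Bezout, the total intersection number is d * 3(d-2) = 11 * 27 = 297.
For a general curve every flex is ordinary, so each contributes
multiplicity 1 to C·Hess(C), and the number of distinct inflection
points is 3d(d-2).
Inflection points = 3*11*(11-2) = 3*11*9 = 297

297


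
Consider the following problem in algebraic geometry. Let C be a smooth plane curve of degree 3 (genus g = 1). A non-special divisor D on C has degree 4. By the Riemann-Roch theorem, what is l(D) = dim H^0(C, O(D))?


First, compute the genus of a smooth plane curve of degree 3:
g = (d-1)(d-2)/2 = (3-1)(3-2)/2 = 1
For a non-special divisor D (i.e., h^1(D) = 0), Riemann-Roch gives:
l(D) = deg(D) - g + 1
Since deg(D) = 4 >= 2g - 1 = 1, D is non-special.
l(D) = 4 - 1 + 1 = 4

4


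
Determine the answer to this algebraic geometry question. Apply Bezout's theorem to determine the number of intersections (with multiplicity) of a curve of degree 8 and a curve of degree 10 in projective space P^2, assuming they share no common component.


Bezout's theorem states the intersection count equals the product of degrees.
Intersection count = 8 * 10 = 80

80


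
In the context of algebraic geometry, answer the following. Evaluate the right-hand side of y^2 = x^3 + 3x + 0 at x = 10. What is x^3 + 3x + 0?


Compute x^3 + 3x + 0 at x = 10:
x^3 = 10^3 = 1000
3*x = 3*10 = 30
Sum: 1000 + 30 + 0 = 1030

1030


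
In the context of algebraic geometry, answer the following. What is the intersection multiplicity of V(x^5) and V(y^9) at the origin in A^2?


The intersection multiplicity of V(x^a) and V(y^b) at the origin is:
I(O; V(x^5), V(y^9)) = dim_k(k[x,y]/(x^5, y^9))
A basis for k[x,y]/(x^5, y^9) is the set of monomials x^i * y^j
where 0 <= i < 5 and 0 <= j < 9.
The number of such monomials is 5 * 9 = 45

45


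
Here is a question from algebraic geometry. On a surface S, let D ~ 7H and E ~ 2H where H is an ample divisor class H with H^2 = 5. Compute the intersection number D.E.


Using bilinearity of the intersection pairing on a surface S:
(aH).(bH) = ab * (H.H)
We have H^2 = 5.
D.E = (7H).(2H) = 7*2*5
= 14*5
= 70

70


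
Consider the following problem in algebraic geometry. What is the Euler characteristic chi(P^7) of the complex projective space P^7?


The complex projective space P^7 has one cell in each even real dimension 0, 2, ..., 14.
The cohomology groups are H^{2k}(P^7) = Z for k = 0,...,7, and 0 otherwise.
Euler characteristic = sum of Betti numbers = 1 per even-dimensional cohomology group.
chi(P^7) = 7 + 1 = 8

8


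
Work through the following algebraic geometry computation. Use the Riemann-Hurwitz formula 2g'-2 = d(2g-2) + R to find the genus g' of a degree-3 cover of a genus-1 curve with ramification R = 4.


Riemann-Hurwitz formula: 2g' - 2 = d(2g - 2) + R
Given: d = 3, g = 1, R = 4
2g' - 2 = 3*(2*1 - 2) + 4
2g' - 2 = 3*0 + 4
2g' - 2 = 0 + 4 = 4
2g' = 6
g' = 3

3


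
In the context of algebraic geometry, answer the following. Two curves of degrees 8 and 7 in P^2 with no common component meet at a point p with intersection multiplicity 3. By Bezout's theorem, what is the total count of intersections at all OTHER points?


By Bezout's theorem, the total intersection number is d1 * d2.
Total = 8 * 7 = 56
Intersection multiplicity at p = 3
Remaining intersections = 56 - 3 = 53

53


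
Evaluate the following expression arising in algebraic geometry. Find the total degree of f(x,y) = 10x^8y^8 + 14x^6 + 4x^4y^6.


Examine each term for its total degree (sum of exponents).
  Term '10x^8y^8' has total degree 8+8 = 16.
  Term '14x^6' has total degree 6+0 = 6.
  Term '4x^4y^6' has total degree 4+6 = 10.
The maximum total degree among all terms is 16.

16


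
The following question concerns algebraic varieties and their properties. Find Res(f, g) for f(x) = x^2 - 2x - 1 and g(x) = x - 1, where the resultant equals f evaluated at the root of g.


For Res(f, x - c), we evaluate f at x = c.
f(1) = 1^2 - 2*1 - 1
= 1 - 2 - 1
= -1 - 1 = -2
Res(f, g) = -2

-2


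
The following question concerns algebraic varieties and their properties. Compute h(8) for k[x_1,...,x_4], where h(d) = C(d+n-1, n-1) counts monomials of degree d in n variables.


The Hilbert function for the polynomial ring in 4 variables is:
h(d) = C(d+n-1, n-1)
h(8) = C(8+4-1, 4-1) = C(11, 3)
= 11! / (3! * 8!)
= 165

165


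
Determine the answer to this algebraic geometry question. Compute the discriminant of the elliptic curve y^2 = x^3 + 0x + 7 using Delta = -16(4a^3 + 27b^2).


Compute each component:
4a^3 = 4*0^3 = 4*0 = 0
27b^2 = 27*7^2 = 27*49 = 1323
4a^3 + 27b^2 = 0 + 1323 = 1323
Delta = -16*1323 = -21168

-21168


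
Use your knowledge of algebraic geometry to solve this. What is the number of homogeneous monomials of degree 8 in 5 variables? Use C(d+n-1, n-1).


The number of degree-8 monomials in 5 variables is C(d+n-1, n-1).
= C(8+5-1, 5-1) = C(12, 4)
= 495

495


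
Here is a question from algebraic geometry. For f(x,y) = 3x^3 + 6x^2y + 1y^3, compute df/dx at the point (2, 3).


df/dx = 3*3*x^2 + 2*6*x^1*y
At (2,3): 3*3*2^2 + 2*6*2^1*3
= 36 + 72
= 108

108


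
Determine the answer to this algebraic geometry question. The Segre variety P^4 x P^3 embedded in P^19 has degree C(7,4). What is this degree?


The degree of the Segre variety P^4 x P^3 is C(m+n, m).
= C(7, 4)
= 35

35


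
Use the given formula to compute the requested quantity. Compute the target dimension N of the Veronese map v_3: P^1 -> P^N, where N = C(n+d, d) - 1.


The Veronese embedding v_d: P^n -> P^N maps each point to all
degree-d monomials in n+1 homogeneous coordinates.
N = C(n+d, d) - 1
N = C(1+3, 3) - 1
N = C(4, 3) - 1
C(4, 3) = 4
N = 4 - 1 = 3

3


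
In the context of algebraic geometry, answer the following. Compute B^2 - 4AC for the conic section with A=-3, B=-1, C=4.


The discriminant of a conic Ax^2 + Bxy + Cy^2 + ... = 0 is B^2 - 4AC.
B^2 = (-1)^2 = 1
4AC = 4*(-3)*4 = -48
Discriminant = 1 + 48 = 49

49


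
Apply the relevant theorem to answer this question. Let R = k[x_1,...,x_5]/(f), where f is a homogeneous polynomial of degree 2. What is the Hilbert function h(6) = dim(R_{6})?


For R = k[x_1,...,x_n]/(f) with f homogeneous of degree e:
The Hilbert series is (1 - t^e)/(1 - t)^n.
So h(d) = C(d+n-1, n-1) - C(d-e+n-1, n-1) for d >= e.
With n=5, e=2, d=6:
C(6+5-1, 5-1) = C(10, 4) = 210
C(6-2+5-1, 5-1) = C(8, 4) = 70
h(6) = 210 - 70 = 140

140


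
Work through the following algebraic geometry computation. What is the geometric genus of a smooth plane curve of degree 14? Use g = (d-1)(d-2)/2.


Using the genus formula for smooth plane curves:
g = (d-1)(d-2)/2
g = (14-1)(14-2)/2
g = 13*12/2
g = 156/2 = 78

78


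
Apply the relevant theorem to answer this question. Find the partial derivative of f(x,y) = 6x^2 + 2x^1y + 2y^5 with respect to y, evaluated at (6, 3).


df/dy = 2*x^1 + 5*2*y^4
At (6,3): 2*6^1 + 5*2*3^4
= 12 + 810
= 822

822


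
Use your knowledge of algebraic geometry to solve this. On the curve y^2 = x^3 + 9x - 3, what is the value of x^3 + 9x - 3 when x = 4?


Compute x^3 + 9x - 3 at x = 4:
x^3 = 4^3 = 64
9*x = 9*4 = 36
Sum: 64 + 36 - 3 = 97

97


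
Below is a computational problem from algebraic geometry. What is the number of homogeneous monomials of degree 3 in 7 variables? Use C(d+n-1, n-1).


The number of degree-3 monomials in 7 variables is C(d+n-1, n-1).
= C(3+7-1, 7-1) = C(9, 6)
= 84

84


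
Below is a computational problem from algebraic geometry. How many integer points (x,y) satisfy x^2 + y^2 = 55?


Systematically check integer values of x where x^2 <= 55.
For each valid x, check if 55 - x^2 is a perfect square.
Total integer solutions found: 0

0


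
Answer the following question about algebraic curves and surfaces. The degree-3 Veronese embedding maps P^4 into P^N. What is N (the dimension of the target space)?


The Veronese embedding v_d: P^n -> P^N maps each point to all
degree-d monomials in n+1 homogeneous coordinates.
N = C(n+d, d) - 1
N = C(4+3, 3) - 1
N = C(7, 3) - 1
C(7, 3) = 35
N = 35 - 1 = 34

34


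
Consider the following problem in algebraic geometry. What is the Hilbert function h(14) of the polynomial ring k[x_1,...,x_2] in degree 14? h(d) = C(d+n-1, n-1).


The Hilbert function for the polynomial ring in 2 variables is:
h(d) = C(d+n-1, n-1)
h(14) = C(14+2-1, 2-1) = C(15, 1)
= 15! / (1! * 14!)
= 15

15
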